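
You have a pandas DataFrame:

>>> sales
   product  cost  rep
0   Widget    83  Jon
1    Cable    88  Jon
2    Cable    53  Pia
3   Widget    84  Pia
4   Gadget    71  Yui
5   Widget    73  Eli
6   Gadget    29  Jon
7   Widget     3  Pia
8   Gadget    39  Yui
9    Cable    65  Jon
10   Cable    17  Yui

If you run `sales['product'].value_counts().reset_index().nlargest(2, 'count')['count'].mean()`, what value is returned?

4.0

value_counts of product:
product
Widget    4
Cable     4
Gadget    3
Name: count, dtype: int64
reset_index():
  product  count
0  Widget      4
1   Cable      4
2  Gadget      3
take 2 rows with largest count:
  product  count
0  Widget      4
1   Cable      4
Taking the mean of column 'count' gives 4.0.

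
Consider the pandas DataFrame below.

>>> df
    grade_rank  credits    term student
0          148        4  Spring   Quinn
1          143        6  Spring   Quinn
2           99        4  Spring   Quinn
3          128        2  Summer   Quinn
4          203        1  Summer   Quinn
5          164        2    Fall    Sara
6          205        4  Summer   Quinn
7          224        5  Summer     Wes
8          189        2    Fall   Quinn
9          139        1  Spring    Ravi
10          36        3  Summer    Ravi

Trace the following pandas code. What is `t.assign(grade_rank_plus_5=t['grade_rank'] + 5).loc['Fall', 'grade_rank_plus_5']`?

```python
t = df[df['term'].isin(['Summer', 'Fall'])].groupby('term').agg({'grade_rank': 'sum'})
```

358

filter rows where term in ['Summer', 'Fall']:
    grade_rank  credits    term student
3          128        2  Summer   Quinn
4          203        1  Summer   Quinn
5          164        2    Fall    Sara
6          205        4  Summer   Quinn
7          224        5  Summer     Wes
8          189        2    Fall   Quinn
10          36        3  Summer    Ravi
group by term, sum of grade_rank:
        grade_rank
term              
Fall           353
Summer         796
add column grade_rank_plus_5 = t['grade_rank'] + 5:
        grade_rank  grade_rank_plus_5
term                                 
Fall           353                358
Summer         796                801
Hence 358.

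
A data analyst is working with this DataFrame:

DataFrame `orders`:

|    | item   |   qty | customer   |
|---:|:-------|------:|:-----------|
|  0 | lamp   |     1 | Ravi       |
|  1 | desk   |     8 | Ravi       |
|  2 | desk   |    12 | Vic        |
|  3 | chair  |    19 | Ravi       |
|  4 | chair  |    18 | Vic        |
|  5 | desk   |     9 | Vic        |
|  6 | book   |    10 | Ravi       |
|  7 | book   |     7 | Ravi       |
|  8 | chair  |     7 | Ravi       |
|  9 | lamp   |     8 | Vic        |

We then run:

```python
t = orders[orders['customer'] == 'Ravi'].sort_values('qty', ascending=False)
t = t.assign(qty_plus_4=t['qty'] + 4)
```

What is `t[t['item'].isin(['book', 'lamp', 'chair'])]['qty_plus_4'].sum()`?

filter rows where customer == 'Ravi':
    item  qty customer
0   lamp    1     Ravi
1   desk    8     Ravi
3  chair   19     Ravi
6   book   10     Ravi
7   book    7     Ravi
8  chair    7     Ravi
sort by qty descending:
    item  qty customer
3  chair   19     Ravi
6   book   10     Ravi
1   desk    8     Ravi
7   book    7     Ravi
8  chair    7     Ravi
0   lamp    1     Ravi
add column qty_plus_4 = t['qty'] + 4:
    item  qty customer  qty_plus_4
3  chair   19     Ravi          23
6   book   10     Ravi          14
1   desk    8     Ravi          12
7   book    7     Ravi          11
8  chair    7     Ravi          11
0   lamp    1     Ravi           5
filter rows where item in ['book', 'lamp', 'chair']:
    item  qty customer  qty_plus_4
3  chair   19     Ravi          23
6   book   10     Ravi          14
7   book    7     Ravi          11
8  chair    7     Ravi          11
0   lamp    1     Ravi           5
Taking the sum of column 'qty_plus_4' gives 64.

64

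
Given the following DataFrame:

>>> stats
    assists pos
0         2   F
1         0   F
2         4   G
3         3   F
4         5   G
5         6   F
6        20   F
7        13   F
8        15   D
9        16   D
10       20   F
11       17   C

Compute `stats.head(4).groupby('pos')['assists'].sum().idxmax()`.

take first 4 rows:
   assists pos
0        2   F
1        0   F
2        4   G
3        3   F
group by pos, sum of assists:
pos
F    5
G    4
Name: assists, dtype: int64
Then the label with the largest value: F

F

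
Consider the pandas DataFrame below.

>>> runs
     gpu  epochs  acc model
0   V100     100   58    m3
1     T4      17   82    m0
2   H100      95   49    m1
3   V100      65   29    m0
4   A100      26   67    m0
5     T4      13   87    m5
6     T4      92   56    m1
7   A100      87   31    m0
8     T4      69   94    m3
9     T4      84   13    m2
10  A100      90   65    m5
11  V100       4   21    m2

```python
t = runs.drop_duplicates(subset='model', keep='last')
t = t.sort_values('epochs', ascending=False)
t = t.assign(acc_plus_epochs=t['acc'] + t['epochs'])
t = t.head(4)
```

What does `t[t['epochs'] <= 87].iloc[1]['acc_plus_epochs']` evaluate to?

drop duplicate model (keep=last):
     gpu  epochs  acc model
6     T4      92   56    m1
7   A100      87   31    m0
8     T4      69   94    m3
10  A100      90   65    m5
11  V100       4   21    m2
sort by epochs descending:
     gpu  epochs  acc model
6     T4      92   56    m1
10  A100      90   65    m5
7   A100      87   31    m0
8     T4      69   94    m3
11  V100       4   21    m2
add column acc_plus_epochs = t['acc'] + t['epochs']:
     gpu  epochs  acc model  acc_plus_epochs
6     T4      92   56    m1              148
10  A100      90   65    m5              155
7   A100      87   31    m0              118
8     T4      69   94    m3              163
11  V100       4   21    m2               25
take first 4 rows:
     gpu  epochs  acc model  acc_plus_epochs
6     T4      92   56    m1              148
10  A100      90   65    m5              155
7   A100      87   31    m0              118
8     T4      69   94    m3              163
filter rows where epochs <= 87:
    gpu  epochs  acc model  acc_plus_epochs
7  A100      87   31    m0              118
8    T4      69   94    m3              163
Reading off the value at position 1, column 'acc_plus_epochs', we get 163.

163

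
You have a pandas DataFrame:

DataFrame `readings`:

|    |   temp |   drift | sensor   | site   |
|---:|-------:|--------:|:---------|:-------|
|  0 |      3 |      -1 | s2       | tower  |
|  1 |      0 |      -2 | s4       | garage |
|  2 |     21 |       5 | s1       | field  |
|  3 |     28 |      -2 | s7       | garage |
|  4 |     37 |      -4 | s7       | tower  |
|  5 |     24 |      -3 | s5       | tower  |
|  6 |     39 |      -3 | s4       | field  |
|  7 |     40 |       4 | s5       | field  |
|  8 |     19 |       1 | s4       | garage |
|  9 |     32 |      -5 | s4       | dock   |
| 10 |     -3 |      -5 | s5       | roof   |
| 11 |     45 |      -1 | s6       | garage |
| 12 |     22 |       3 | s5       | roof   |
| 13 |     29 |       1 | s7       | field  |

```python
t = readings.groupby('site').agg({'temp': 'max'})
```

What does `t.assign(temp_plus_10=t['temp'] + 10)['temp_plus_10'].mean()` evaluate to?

group by site, max of temp:
        temp
site        
dock      32
field     40
garage    45
roof      22
tower     37
add column temp_plus_10 = t['temp'] + 10:
        temp  temp_plus_10
site                      
dock      32            42
field     40            50
garage    45            55
roof      22            32
tower     37            47
Reading off the mean of column 'temp_plus_10', we get 45.2.

45.2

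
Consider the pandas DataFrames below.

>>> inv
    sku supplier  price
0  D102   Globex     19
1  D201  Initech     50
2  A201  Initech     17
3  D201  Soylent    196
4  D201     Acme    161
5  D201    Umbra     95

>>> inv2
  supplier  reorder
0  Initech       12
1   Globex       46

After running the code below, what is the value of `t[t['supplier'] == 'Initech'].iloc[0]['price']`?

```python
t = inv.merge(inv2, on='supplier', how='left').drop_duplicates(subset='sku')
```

merge on 'supplier' (how='left') → 6 rows:
    sku supplier  price  reorder
0  D102   Globex     19     46.0
1  D201  Initech     50     12.0
2  A201  Initech     17     12.0
3  D201  Soylent    196      NaN
4  D201     Acme    161      NaN
5  D201    Umbra     95      NaN
drop duplicate sku (keep=first):
    sku supplier  price  reorder
0  D102   Globex     19     46.0
1  D201  Initech     50     12.0
2  A201  Initech     17     12.0
filter rows where supplier == 'Initech':
    sku supplier  price  reorder
1  D201  Initech     50     12.0
2  A201  Initech     17     12.0
Finally, value at position 0, column 'price' = 50.

50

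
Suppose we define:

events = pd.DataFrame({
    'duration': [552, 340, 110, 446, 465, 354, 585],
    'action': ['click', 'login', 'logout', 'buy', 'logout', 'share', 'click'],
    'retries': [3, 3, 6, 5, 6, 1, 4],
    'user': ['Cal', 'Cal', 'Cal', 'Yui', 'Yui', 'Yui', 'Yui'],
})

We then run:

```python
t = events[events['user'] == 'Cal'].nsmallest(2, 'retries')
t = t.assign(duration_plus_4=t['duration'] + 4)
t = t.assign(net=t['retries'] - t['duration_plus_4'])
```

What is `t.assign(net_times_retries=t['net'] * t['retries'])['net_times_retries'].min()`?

-1659

filter rows where user == 'Cal':
   duration  action  retries user
0       552   click        3  Cal
1       340   login        3  Cal
2       110  logout        6  Cal
take 2 rows with smallest retries:
   duration action  retries user
0       552  click        3  Cal
1       340  login        3  Cal
add column duration_plus_4 = t['duration'] + 4:
   duration action  retries user  duration_plus_4
0       552  click        3  Cal              556
1       340  login        3  Cal              344
add column net = t['retries'] - t['duration_plus_4']:
   duration action  retries user  duration_plus_4  net
0       552  click        3  Cal              556 -553
1       340  login        3  Cal              344 -341
add column net_times_retries = t['net'] * t['retries']:
   duration action  retries user  duration_plus_4  net  net_times_retries
0       552  click        3  Cal              556 -553              -1659
1       340  login        3  Cal              344 -341              -1023
Reading off the min of column 'net_times_retries', we get -1659.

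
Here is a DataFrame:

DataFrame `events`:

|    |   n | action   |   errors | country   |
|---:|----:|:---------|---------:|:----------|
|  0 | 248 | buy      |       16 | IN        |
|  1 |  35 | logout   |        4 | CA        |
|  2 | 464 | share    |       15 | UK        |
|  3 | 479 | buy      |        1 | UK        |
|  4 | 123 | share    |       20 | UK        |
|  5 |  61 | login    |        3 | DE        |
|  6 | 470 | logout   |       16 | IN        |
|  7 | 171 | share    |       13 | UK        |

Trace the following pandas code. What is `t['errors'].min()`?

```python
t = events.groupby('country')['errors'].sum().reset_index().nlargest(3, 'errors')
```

group by country, sum of errors:
country
CA     4
DE     3
IN    32
UK    49
Name: errors, dtype: int64
reset_index():
  country  errors
0      CA       4
1      DE       3
2      IN      32
3      UK      49
take 3 rows with largest errors:
  country  errors
3      UK      49
2      IN      32
0      CA       4
The min of column 'errors' is 4.

4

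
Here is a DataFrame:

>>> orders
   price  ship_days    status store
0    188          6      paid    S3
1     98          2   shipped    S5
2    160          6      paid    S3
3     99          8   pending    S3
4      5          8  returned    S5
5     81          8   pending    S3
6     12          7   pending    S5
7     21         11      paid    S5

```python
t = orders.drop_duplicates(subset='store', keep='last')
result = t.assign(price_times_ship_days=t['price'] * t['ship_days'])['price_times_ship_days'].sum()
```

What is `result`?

879

drop duplicate store (keep=last):
   price  ship_days   status store
5     81          8  pending    S3
7     21         11     paid    S5
add column price_times_ship_days = t['price'] * t['ship_days']:
   price  ship_days   status store  price_times_ship_days
5     81          8  pending    S3                    648
7     21         11     paid    S5                    231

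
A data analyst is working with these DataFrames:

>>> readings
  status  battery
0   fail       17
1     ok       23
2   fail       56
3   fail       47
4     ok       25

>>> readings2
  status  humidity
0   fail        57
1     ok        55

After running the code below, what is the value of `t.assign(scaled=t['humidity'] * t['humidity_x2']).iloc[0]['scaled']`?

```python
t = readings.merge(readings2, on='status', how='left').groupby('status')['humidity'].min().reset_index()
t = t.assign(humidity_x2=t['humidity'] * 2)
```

6498

merge on 'status' (how='left') → 5 rows:
  status  battery  humidity
0   fail       17        57
1     ok       23        55
2   fail       56        57
3   fail       47        57
4     ok       25        55
group by status, min of humidity:
status
fail    57
ok      55
Name: humidity, dtype: int64
reset_index():
  status  humidity
0   fail        57
1     ok        55
add column humidity_x2 = t['humidity'] * 2:
  status  humidity  humidity_x2
0   fail        57          114
1     ok        55          110
add column scaled = t['humidity'] * t['humidity_x2']:
  status  humidity  humidity_x2  scaled
0   fail        57          114    6498
1     ok        55          110    6050
Finally, value at position 0, column 'scaled' = 6498.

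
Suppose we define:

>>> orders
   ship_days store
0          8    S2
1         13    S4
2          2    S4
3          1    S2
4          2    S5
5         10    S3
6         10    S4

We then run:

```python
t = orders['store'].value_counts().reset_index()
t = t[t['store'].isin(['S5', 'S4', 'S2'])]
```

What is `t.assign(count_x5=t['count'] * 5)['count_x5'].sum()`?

30

value_counts of store:
store
S4    3
S2    2
S5    1
S3    1
Name: count, dtype: int64
reset_index():
  store  count
0    S4      3
1    S2      2
2    S5      1
3    S3      1
filter rows where store in ['S5', 'S4', 'S2']:
  store  count
0    S4      3
1    S2      2
2    S5      1
add column count_x5 = t['count'] * 5:
  store  count  count_x5
0    S4      3        15
1    S2      2        10
2    S5      1         5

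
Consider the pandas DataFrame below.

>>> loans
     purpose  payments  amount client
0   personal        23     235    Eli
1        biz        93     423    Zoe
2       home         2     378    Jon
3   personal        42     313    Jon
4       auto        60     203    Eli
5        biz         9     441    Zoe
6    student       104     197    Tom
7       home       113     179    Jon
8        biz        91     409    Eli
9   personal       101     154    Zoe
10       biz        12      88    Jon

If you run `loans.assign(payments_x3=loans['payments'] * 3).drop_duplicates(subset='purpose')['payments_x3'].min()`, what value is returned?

6

add column payments_x3 = loans['payments'] * 3:
     purpose  payments  amount client  payments_x3
0   personal        23     235    Eli           69
1        biz        93     423    Zoe          279
2       home         2     378    Jon            6
3   personal        42     313    Jon          126
4       auto        60     203    Eli          180
5        biz         9     441    Zoe           27
6    student       104     197    Tom          312
7       home       113     179    Jon          339
8        biz        91     409    Eli          273
9   personal       101     154    Zoe          303
10       biz        12      88    Jon           36
drop duplicate purpose (keep=first):
    purpose  payments  amount client  payments_x3
0  personal        23     235    Eli           69
1       biz        93     423    Zoe          279
2      home         2     378    Jon            6
4      auto        60     203    Eli          180
6   student       104     197    Tom          312
So min() = 6.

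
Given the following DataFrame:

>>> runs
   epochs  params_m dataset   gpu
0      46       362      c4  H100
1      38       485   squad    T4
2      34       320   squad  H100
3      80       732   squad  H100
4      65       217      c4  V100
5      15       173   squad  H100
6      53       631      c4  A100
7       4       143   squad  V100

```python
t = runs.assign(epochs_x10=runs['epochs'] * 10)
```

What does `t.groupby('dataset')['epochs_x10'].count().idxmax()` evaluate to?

squad

add column epochs_x10 = runs['epochs'] * 10:
   epochs  params_m dataset   gpu  epochs_x10
0      46       362      c4  H100         460
1      38       485   squad    T4         380
2      34       320   squad  H100         340
3      80       732   squad  H100         800
4      65       217      c4  V100         650
5      15       173   squad  H100         150
6      53       631      c4  A100         530
7       4       143   squad  V100          40
group by dataset, count of epochs_x10:
dataset
c4       3
squad    5
Name: epochs_x10, dtype: int64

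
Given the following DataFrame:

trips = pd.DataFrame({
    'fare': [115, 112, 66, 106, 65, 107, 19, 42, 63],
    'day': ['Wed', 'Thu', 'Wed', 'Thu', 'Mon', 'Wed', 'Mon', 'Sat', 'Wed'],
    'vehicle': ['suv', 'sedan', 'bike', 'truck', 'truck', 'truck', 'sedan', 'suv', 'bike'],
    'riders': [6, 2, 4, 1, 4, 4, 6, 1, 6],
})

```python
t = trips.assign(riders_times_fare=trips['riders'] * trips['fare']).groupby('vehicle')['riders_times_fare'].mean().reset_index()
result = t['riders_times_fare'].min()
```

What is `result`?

add column riders_times_fare = trips['riders'] * trips['fare']:
   fare  day vehicle  riders  riders_times_fare
0   115  Wed     suv       6                690
1   112  Thu   sedan       2                224
2    66  Wed    bike       4                264
3   106  Thu   truck       1                106
4    65  Mon   truck       4                260
5   107  Wed   truck       4                428
6    19  Mon   sedan       6                114
7    42  Sat     suv       1                 42
8    63  Wed    bike       6                378
group by vehicle, mean of riders_times_fare:
vehicle
bike     321.000000
sedan    169.000000
suv      366.000000
truck    264.666667
Name: riders_times_fare, dtype: float64
reset_index():
  vehicle  riders_times_fare
0    bike         321.000000
1   sedan         169.000000
2     suv         366.000000
3   truck         264.666667

169.0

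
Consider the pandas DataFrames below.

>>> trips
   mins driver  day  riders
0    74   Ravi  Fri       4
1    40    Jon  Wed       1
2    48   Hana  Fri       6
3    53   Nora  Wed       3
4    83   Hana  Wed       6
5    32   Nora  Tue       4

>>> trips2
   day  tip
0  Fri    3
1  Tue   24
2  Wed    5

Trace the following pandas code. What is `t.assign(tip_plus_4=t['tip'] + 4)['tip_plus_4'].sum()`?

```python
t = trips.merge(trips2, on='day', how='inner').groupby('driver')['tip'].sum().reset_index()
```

61

merge on 'day' (how='inner') → 6 rows:
   mins driver  day  riders  tip
0    74   Ravi  Fri       4    3
1    40    Jon  Wed       1    5
2    48   Hana  Fri       6    3
3    53   Nora  Wed       3    5
4    83   Hana  Wed       6    5
5    32   Nora  Tue       4   24
group by driver, sum of tip:
driver
Hana     8
Jon      5
Nora    29
Ravi     3
Name: tip, dtype: int64
reset_index():
  driver  tip
0   Hana    8
1    Jon    5
2   Nora   29
3   Ravi    3
add column tip_plus_4 = t['tip'] + 4:
  driver  tip  tip_plus_4
0   Hana    8          12
1    Jon    5           9
2   Nora   29          33
3   Ravi    3           7
Finally, sum of column 'tip_plus_4' = 61.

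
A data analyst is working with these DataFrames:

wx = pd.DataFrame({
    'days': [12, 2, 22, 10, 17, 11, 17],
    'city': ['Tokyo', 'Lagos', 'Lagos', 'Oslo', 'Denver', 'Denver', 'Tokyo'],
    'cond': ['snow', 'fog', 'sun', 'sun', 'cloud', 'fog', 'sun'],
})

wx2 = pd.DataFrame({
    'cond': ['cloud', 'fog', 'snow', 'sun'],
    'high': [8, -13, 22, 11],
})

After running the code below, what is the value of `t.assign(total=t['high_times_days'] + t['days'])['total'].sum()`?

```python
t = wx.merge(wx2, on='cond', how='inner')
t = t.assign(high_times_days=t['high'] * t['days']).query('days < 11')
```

96

merge on 'cond' (how='inner') → 7 rows:
   days    city   cond  high
0    12   Tokyo   snow    22
1     2   Lagos    fog   -13
2    22   Lagos    sun    11
3    10    Oslo    sun    11
4    17  Denver  cloud     8
5    11  Denver    fog   -13
6    17   Tokyo    sun    11
add column high_times_days = t['high'] * t['days']:
   days    city   cond  high  high_times_days
0    12   Tokyo   snow    22              264
1     2   Lagos    fog   -13              -26
2    22   Lagos    sun    11              242
3    10    Oslo    sun    11              110
4    17  Denver  cloud     8              136
5    11  Denver    fog   -13             -143
6    17   Tokyo    sun    11              187
filter rows where days < 11:
   days   city cond  high  high_times_days
1     2  Lagos  fog   -13              -26
3    10   Oslo  sun    11              110
add column total = t['high_times_days'] + t['days']:
   days   city cond  high  high_times_days  total
1     2  Lagos  fog   -13              -26    -24
3    10   Oslo  sun    11              110    120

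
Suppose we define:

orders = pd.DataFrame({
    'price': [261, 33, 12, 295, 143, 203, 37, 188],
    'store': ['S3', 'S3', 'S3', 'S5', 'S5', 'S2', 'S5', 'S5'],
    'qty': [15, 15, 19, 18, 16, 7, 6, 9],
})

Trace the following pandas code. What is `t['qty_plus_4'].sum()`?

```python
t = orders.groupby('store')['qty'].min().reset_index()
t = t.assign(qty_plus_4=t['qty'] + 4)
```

40

group by store, min of qty:
store
S2     7
S3    15
S5     6
Name: qty, dtype: int64
reset_index():
  store  qty
0    S2    7
1    S3   15
2    S5    6
add column qty_plus_4 = t['qty'] + 4:
  store  qty  qty_plus_4
0    S2    7          11
1    S3   15          19
2    S5    6          10
The sum of column 'qty_plus_4' is 40.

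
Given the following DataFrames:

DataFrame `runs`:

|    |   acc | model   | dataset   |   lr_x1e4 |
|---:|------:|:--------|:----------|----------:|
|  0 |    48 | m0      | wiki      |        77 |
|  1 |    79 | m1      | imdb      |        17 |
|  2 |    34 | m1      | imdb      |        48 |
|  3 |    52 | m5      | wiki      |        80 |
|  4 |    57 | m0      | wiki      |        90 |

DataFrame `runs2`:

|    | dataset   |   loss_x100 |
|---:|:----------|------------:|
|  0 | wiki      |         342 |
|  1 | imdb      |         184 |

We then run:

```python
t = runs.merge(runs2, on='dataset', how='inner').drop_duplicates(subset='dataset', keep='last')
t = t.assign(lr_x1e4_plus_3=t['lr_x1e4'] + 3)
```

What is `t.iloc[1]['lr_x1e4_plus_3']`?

merge on 'dataset' (how='inner') → 5 rows:
   acc model dataset  lr_x1e4  loss_x100
0   48    m0    wiki       77        342
1   79    m1    imdb       17        184
2   34    m1    imdb       48        184
3   52    m5    wiki       80        342
4   57    m0    wiki       90        342
drop duplicate dataset (keep=last):
   acc model dataset  lr_x1e4  loss_x100
2   34    m1    imdb       48        184
4   57    m0    wiki       90        342
add column lr_x1e4_plus_3 = t['lr_x1e4'] + 3:
   acc model dataset  lr_x1e4  loss_x100  lr_x1e4_plus_3
2   34    m1    imdb       48        184              51
4   57    m0    wiki       90        342              93

93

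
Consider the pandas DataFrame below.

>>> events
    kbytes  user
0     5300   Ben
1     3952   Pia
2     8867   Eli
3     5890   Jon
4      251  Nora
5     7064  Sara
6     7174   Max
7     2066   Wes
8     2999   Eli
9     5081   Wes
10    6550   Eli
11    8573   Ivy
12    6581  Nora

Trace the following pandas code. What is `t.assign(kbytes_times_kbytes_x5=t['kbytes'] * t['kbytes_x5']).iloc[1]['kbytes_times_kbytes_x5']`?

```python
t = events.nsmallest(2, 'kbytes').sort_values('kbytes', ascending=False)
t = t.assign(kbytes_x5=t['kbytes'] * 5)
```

take 2 rows with smallest kbytes:
   kbytes  user
4     251  Nora
7    2066   Wes
sort by kbytes descending:
   kbytes  user
7    2066   Wes
4     251  Nora
add column kbytes_x5 = t['kbytes'] * 5:
   kbytes  user  kbytes_x5
7    2066   Wes      10330
4     251  Nora       1255
add column kbytes_times_kbytes_x5 = t['kbytes'] * t['kbytes_x5']:
   kbytes  user  kbytes_x5  kbytes_times_kbytes_x5
7    2066   Wes      10330                21341780
4     251  Nora       1255                  315005

315005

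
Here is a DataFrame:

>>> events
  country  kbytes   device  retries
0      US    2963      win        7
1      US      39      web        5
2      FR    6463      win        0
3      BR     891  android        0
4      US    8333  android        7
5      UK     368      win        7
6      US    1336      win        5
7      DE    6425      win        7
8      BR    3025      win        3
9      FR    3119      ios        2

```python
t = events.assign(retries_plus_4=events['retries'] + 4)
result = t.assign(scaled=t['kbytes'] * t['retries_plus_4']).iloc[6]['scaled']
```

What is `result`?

add column retries_plus_4 = events['retries'] + 4:
  country  kbytes   device  retries  retries_plus_4
0      US    2963      win        7              11
1      US      39      web        5               9
2      FR    6463      win        0               4
3      BR     891  android        0               4
4      US    8333  android        7              11
5      UK     368      win        7              11
6      US    1336      win        5               9
7      DE    6425      win        7              11
8      BR    3025      win        3               7
9      FR    3119      ios        2               6
add column scaled = t['kbytes'] * t['retries_plus_4']:
  country  kbytes   device  retries  retries_plus_4  scaled
0      US    2963      win        7              11   32593
1      US      39      web        5               9     351
2      FR    6463      win        0               4   25852
3      BR     891  android        0               4    3564
4      US    8333  android        7              11   91663
5      UK     368      win        7              11    4048
6      US    1336      win        5               9   12024
7      DE    6425      win        7              11   70675
8      BR    3025      win        3               7   21175
9      FR    3119      ios        2               6   18714
Reading off the value at position 6, column 'scaled', we get 12024.

12024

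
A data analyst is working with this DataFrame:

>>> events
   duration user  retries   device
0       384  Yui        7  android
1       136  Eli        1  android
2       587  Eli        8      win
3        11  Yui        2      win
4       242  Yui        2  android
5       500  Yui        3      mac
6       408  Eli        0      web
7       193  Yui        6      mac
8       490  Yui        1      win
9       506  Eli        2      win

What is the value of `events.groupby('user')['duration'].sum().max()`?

1820

group by user, sum of duration:
user
Eli    1637
Yui    1820
Name: duration, dtype: int64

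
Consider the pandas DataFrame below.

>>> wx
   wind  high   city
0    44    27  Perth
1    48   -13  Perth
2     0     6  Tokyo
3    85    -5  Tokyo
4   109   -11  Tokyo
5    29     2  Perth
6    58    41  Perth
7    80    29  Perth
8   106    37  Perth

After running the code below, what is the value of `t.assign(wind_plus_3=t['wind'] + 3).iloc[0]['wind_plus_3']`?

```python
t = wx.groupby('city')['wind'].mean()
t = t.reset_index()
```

group by city, mean of wind:
city
Perth    60.833333
Tokyo    64.666667
Name: wind, dtype: float64
reset_index():
    city       wind
0  Perth  60.833333
1  Tokyo  64.666667
add column wind_plus_3 = t['wind'] + 3:
    city       wind  wind_plus_3
0  Perth  60.833333    63.833333
1  Tokyo  64.666667    67.666667
value at position 0, column 'wind_plus_3' → 63.8333333333

63.8333333333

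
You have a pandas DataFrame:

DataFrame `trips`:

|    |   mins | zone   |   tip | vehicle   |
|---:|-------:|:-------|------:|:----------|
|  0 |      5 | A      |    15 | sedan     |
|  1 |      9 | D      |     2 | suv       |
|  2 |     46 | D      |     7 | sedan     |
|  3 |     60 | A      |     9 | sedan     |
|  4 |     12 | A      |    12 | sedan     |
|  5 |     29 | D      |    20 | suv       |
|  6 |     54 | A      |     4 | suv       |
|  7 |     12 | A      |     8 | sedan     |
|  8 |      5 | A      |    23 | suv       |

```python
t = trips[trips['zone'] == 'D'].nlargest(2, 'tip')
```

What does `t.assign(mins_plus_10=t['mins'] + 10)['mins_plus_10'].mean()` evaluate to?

47.5

filter rows where zone == 'D':
   mins zone  tip vehicle
1     9    D    2     suv
2    46    D    7   sedan
5    29    D   20     suv
take 2 rows with largest tip:
   mins zone  tip vehicle
5    29    D   20     suv
2    46    D    7   sedan
add column mins_plus_10 = t['mins'] + 10:
   mins zone  tip vehicle  mins_plus_10
5    29    D   20     suv            39
2    46    D    7   sedan            56
Hence 47.5.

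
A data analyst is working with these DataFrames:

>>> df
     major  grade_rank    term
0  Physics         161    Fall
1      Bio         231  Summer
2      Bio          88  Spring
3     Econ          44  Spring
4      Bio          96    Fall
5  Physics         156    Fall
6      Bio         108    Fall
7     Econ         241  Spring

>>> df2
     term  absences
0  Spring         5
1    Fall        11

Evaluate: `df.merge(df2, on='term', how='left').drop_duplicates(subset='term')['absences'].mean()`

merge on 'term' (how='left') → 8 rows:
     major  grade_rank    term  absences
0  Physics         161    Fall      11.0
1      Bio         231  Summer       NaN
2      Bio          88  Spring       5.0
3     Econ          44  Spring       5.0
4      Bio          96    Fall      11.0
5  Physics         156    Fall      11.0
6      Bio         108    Fall      11.0
7     Econ         241  Spring       5.0
drop duplicate term (keep=first):
     major  grade_rank    term  absences
0  Physics         161    Fall      11.0
1      Bio         231  Summer       NaN
2      Bio          88  Spring       5.0
mean of column 'absences' → 8.0

8.0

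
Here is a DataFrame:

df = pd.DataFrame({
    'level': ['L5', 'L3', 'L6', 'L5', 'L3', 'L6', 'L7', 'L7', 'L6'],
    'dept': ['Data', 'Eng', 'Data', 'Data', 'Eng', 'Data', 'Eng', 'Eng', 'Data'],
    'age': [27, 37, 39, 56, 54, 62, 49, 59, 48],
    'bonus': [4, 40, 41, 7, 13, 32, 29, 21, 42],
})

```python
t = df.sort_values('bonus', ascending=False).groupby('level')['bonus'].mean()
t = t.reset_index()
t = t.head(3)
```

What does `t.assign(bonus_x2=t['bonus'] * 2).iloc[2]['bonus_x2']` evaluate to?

76.6666666667

sort by bonus descending:
  level  dept  age  bonus
8    L6  Data   48     42
2    L6  Data   39     41
1    L3   Eng   37     40
5    L6  Data   62     32
6    L7   Eng   49     29
7    L7   Eng   59     21
4    L3   Eng   54     13
3    L5  Data   56      7
0    L5  Data   27      4
group by level, mean of bonus:
level
L3    26.500000
L5     5.500000
L6    38.333333
L7    25.000000
Name: bonus, dtype: float64
reset_index():
  level      bonus
0    L3  26.500000
1    L5   5.500000
2    L6  38.333333
3    L7  25.000000
take first 3 rows:
  level      bonus
0    L3  26.500000
1    L5   5.500000
2    L6  38.333333
add column bonus_x2 = t['bonus'] * 2:
  level      bonus   bonus_x2
0    L3  26.500000  53.000000
1    L5   5.500000  11.000000
2    L6  38.333333  76.666667
Hence 76.6666666667.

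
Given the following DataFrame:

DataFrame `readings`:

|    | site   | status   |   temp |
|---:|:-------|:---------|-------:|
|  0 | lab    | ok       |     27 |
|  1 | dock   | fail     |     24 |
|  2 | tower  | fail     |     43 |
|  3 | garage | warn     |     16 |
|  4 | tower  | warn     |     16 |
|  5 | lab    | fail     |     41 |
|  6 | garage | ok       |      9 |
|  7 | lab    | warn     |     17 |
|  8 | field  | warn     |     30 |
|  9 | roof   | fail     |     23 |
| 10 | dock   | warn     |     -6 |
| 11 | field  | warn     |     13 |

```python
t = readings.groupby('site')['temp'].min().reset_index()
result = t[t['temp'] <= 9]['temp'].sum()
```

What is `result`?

3

group by site, min of temp:
site
dock      -6
field     13
garage     9
lab       17
roof      23
tower     16
Name: temp, dtype: int64
reset_index():
     site  temp
0    dock    -6
1   field    13
2  garage     9
3     lab    17
4    roof    23
5   tower    16
filter rows where temp <= 9:
     site  temp
0    dock    -6
2  garage     9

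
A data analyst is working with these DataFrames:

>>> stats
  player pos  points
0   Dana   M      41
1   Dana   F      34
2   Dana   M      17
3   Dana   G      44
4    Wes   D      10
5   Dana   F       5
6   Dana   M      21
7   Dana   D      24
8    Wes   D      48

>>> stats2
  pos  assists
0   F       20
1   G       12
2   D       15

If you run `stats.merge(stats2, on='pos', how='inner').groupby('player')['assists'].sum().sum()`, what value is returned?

97

merge on 'pos' (how='inner') → 6 rows:
  player pos  points  assists
0   Dana   F      34       20
1   Dana   G      44       12
2    Wes   D      10       15
3   Dana   F       5       20
4   Dana   D      24       15
5    Wes   D      48       15
group by player, sum of assists:
player
Dana    67
Wes     30
Name: assists, dtype: int64
Hence 97.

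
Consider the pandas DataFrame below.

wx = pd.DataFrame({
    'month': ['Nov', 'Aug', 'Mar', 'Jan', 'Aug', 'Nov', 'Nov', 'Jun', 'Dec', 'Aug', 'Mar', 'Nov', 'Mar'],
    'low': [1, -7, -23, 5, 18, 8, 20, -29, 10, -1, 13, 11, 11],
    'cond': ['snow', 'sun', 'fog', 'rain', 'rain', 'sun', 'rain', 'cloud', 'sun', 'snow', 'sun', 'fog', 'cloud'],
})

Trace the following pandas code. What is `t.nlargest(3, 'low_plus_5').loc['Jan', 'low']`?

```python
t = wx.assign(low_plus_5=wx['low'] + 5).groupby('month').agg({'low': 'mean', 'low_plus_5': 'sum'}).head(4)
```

add column low_plus_5 = wx['low'] + 5:
   month  low   cond  low_plus_5
0    Nov    1   snow           6
1    Aug   -7    sun          -2
2    Mar  -23    fog         -18
3    Jan    5   rain          10
4    Aug   18   rain          23
5    Nov    8    sun          13
6    Nov   20   rain          25
7    Jun  -29  cloud         -24
8    Dec   10    sun          15
9    Aug   -1   snow           4
10   Mar   13    sun          18
11   Nov   11    fog          16
12   Mar   11  cloud          16
group by month: mean(low), sum(low_plus_5):
             low  low_plus_5
month                       
Aug     3.333333          25
Dec    10.000000          15
Jan     5.000000          10
Jun   -29.000000         -24
Mar     0.333333          16
Nov    10.000000          60
take first 4 rows:
             low  low_plus_5
month                       
Aug     3.333333          25
Dec    10.000000          15
Jan     5.000000          10
Jun   -29.000000         -24
take 3 rows with largest low_plus_5:
             low  low_plus_5
month                       
Aug     3.333333          25
Dec    10.000000          15
Jan     5.000000          10
So loc['Jan', 'low'] = 5.0.

5.0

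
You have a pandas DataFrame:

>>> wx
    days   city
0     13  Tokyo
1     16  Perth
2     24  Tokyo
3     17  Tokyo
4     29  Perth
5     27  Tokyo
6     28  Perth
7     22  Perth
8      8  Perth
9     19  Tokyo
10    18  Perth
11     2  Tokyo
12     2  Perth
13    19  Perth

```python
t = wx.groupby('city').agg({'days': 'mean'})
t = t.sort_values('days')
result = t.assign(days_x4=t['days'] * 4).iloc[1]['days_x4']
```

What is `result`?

71.0

group by city, mean of days:
        days
city        
Perth  17.75
Tokyo  17.00
sort by days:
        days
city        
Tokyo  17.00
Perth  17.75
add column days_x4 = t['days'] * 4:
        days  days_x4
city                 
Tokyo  17.00     68.0
Perth  17.75     71.0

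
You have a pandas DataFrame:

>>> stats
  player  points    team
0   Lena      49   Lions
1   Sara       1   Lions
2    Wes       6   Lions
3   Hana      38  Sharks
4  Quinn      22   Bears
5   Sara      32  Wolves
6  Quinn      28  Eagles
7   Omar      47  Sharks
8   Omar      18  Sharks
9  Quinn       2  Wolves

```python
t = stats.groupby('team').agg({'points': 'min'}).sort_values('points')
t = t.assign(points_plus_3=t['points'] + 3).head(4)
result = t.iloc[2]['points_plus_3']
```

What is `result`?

group by team, min of points:
        points
team          
Bears       22
Eagles      28
Lions        1
Sharks      18
Wolves       2
sort by points:
        points
team          
Lions        1
Wolves       2
Sharks      18
Bears       22
Eagles      28
add column points_plus_3 = t['points'] + 3:
        points  points_plus_3
team                         
Lions        1              4
Wolves       2              5
Sharks      18             21
Bears       22             25
Eagles      28             31
take first 4 rows:
        points  points_plus_3
team                         
Lions        1              4
Wolves       2              5
Sharks      18             21
Bears       22             25

21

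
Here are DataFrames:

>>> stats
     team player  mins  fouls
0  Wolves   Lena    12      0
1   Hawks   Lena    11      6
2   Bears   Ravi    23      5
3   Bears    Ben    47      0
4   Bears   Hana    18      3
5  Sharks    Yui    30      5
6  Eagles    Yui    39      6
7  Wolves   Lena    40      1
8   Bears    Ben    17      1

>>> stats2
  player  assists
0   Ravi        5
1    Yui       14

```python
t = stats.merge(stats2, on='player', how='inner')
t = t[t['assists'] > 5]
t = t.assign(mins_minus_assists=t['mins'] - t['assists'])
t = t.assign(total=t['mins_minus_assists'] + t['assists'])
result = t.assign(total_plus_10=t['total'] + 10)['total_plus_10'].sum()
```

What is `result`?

89

merge on 'player' (how='inner') → 3 rows:
     team player  mins  fouls  assists
0   Bears   Ravi    23      5        5
1  Sharks    Yui    30      5       14
2  Eagles    Yui    39      6       14
filter rows where assists > 5:
     team player  mins  fouls  assists
1  Sharks    Yui    30      5       14
2  Eagles    Yui    39      6       14
add column mins_minus_assists = t['mins'] - t['assists']:
     team player  mins  fouls  assists  mins_minus_assists
1  Sharks    Yui    30      5       14                  16
2  Eagles    Yui    39      6       14                  25
add column total = t['mins_minus_assists'] + t['assists']:
     team player  mins  fouls  assists  mins_minus_assists  total
1  Sharks    Yui    30      5       14                  16     30
2  Eagles    Yui    39      6       14                  25     39
add column total_plus_10 = t['total'] + 10:
     team player  mins  fouls  assists  mins_minus_assists  total  total_plus_10
1  Sharks    Yui    30      5       14                  16     30             40
2  Eagles    Yui    39      6       14                  25     39             49
sum of column 'total_plus_10' → 89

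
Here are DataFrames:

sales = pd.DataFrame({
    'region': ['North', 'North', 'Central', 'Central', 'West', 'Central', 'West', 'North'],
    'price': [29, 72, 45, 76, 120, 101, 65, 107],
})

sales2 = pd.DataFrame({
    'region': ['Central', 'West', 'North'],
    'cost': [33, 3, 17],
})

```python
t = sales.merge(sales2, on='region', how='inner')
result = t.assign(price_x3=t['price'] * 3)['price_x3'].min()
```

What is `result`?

87

merge on 'region' (how='inner') → 8 rows:
    region  price  cost
0    North     29    17
1    North     72    17
2  Central     45    33
3  Central     76    33
4     West    120     3
5  Central    101    33
6     West     65     3
7    North    107    17
add column price_x3 = t['price'] * 3:
    region  price  cost  price_x3
0    North     29    17        87
1    North     72    17       216
2  Central     45    33       135
3  Central     76    33       228
4     West    120     3       360
5  Central    101    33       303
6     West     65     3       195
7    North    107    17       321
Then the min of column 'price_x3': 87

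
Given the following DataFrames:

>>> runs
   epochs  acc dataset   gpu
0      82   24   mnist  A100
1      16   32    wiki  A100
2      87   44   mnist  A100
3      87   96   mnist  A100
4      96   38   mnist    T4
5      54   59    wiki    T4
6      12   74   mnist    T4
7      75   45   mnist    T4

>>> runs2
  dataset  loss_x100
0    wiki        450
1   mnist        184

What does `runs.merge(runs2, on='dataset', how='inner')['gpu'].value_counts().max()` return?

merge on 'dataset' (how='inner') → 8 rows:
   epochs  acc dataset   gpu  loss_x100
0      82   24   mnist  A100        184
1      16   32    wiki  A100        450
2      87   44   mnist  A100        184
3      87   96   mnist  A100        184
4      96   38   mnist    T4        184
5      54   59    wiki    T4        450
6      12   74   mnist    T4        184
7      75   45   mnist    T4        184
value_counts of gpu:
gpu
A100    4
T4      4
Name: count, dtype: int64

4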